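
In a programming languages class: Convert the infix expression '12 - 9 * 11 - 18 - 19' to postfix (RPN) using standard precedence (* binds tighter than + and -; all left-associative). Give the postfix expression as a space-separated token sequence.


Applying the shunting-yard algorithm:
  Operand 12 -> output
  Push '-' onto operator stack -> op-stack: [-]
  Operand 9 -> output
  Push '*' onto operator stack -> op-stack: [-, *]
  Operand 11 -> output
  See '-' (prec 1); top '*' (prec 2) >= it -> pop '*' to output
  See '-' (prec 1); top '-' (prec 1) >= it -> pop '-' to output
  Push '-' onto operator stack -> op-stack: [-]
  Operand 18 -> output
  See '-' (prec 1); top '-' (prec 1) >= it -> pop '-' to output
  Push '-' onto operator stack -> op-stack: [-]
  Operand 19 -> output
  End of input: pop '-' to output
Postfix result: 12 9 11 * - 18 - 19 -

12 9 11 * - 18 - 19 -


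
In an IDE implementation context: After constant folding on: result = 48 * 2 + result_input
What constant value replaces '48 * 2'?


Identifying constant sub-expression:
  Original: result = 48 * 2 + result_input
  48 and 2 are both compile-time constants
  Evaluating: 48 * 2 = 96
  After folding: result = 96 + result_input

96


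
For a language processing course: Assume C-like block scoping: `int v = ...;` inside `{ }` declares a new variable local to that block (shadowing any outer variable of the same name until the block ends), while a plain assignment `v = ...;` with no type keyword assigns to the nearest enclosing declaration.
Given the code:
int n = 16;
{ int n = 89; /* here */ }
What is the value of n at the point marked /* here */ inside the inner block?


Analyzing scoping rules:
Outer scope: declares n = 16
Inner block: 'int n = 89;' declares a NEW n that shadows the outer one
Inside the block the inner declaration is in scope -> 89
Result: 89

89


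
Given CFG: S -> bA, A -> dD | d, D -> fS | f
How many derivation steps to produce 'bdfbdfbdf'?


Grammar: S -> bA, A -> dD | d, D -> fS | f
Deriving 'bdfbdfbdf':
Step 1: S -> bA => bA
Step 2: A -> dD => bdD
Step 3: D -> fS => bdfS
Step 4: S -> bA => bdfbA
Step 5: A -> dD => bdfbdD
Step 6: D -> fS => bdfbdfS
Step 7: S -> bA => bdfbdfbA
Step 8: A -> dD => bdfbdfbdD
Step 9: D -> f => bdfbdfbdf
Total derivation steps: 9

9


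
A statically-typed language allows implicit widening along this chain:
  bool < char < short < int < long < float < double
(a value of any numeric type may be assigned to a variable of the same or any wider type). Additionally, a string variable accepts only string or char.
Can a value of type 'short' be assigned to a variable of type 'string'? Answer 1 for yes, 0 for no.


Target variable type: string
Source value type: short
Rule: string accepts only {string, char}
  source 'short' in {string, char}? No
Result: 0

0


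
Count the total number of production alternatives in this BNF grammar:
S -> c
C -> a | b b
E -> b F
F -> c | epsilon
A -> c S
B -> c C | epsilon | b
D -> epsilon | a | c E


Counting alternatives per rule:
  S: 1 alternative(s)
  C: 2 alternative(s)
  E: 1 alternative(s)
  F: 2 alternative(s)
  A: 1 alternative(s)
  B: 3 alternative(s)
  D: 3 alternative(s)
Sum: 1 + 2 + 1 + 2 + 1 + 3 + 3 = 13

13


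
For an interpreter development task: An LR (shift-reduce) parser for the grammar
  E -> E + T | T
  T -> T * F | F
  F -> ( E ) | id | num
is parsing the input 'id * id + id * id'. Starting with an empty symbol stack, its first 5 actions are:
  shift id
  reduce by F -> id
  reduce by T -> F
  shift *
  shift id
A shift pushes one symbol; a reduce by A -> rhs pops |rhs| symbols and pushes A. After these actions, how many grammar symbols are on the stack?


Tracking the symbol stack through each action:
  Action 1: shift 'id' : push -> stack = [id] (size 1)
  Action 2: reduce by F -> id : pop 1, push F -> stack = [F] (size 1)
  Action 3: reduce by T -> F : pop 1, push T -> stack = [T] (size 1)
  Action 4: shift '*' : push -> stack = [T, *] (size 2)
  Action 5: shift 'id' : push -> stack = [T, *, id] (size 3)
Final stack size: 3

3


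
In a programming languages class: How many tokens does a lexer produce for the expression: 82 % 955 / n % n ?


Scanning '82 % 955 / n % n'
Token 1: '82' -> integer_literal
Token 2: '%' -> operator
Token 3: '955' -> integer_literal
Token 4: '/' -> operator
Token 5: 'n' -> identifier
Token 6: '%' -> operator
Token 7: 'n' -> identifier
Total tokens: 7

7


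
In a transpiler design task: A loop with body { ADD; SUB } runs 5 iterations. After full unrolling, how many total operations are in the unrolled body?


Loop body operations: ADD, SUB (2 ops per iteration)
Unrolling 5 iterations:
  Iteration 1: ADD, SUB (2 ops)
  Iteration 2: ADD, SUB (2 ops)
  Iteration 3: ADD, SUB (2 ops)
  Iteration 4: ADD, SUB (2 ops)
  Iteration 5: ADD, SUB (2 ops)
Total: 5 iterations * 2 ops/iter = 10 operations

10


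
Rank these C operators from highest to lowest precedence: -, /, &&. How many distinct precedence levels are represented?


Looking up precedence for each operator:
  - -> precedence 5
  / -> precedence 6
  && -> precedence 2
Sorted highest to lowest: /, -, &&
Distinct precedence values: [6, 5, 2]
Number of distinct levels: 3

3


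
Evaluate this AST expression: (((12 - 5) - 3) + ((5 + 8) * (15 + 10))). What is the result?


Expression: (((12 - 5) - 3) + ((5 + 8) * (15 + 10)))
Evaluating step by step:
  12 - 5 = 7
  7 - 3 = 4
  5 + 8 = 13
  15 + 10 = 25
  13 * 25 = 325
  4 + 325 = 329
Result: 329

329


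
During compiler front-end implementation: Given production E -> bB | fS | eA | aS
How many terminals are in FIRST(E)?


Production: E -> bB | fS | eA | aS
Examining each alternative for leading terminals:
  E -> bB : first terminal = 'b'
  E -> fS : first terminal = 'f'
  E -> eA : first terminal = 'e'
  E -> aS : first terminal = 'a'
FIRST(E) = {a, b, e, f}
Count: 4

4


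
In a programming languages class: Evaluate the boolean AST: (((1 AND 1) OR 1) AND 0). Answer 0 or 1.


Step 1: Evaluate inner node
  1 AND 1 = 1
Step 2: Evaluate next node
  1 OR 1 = 1
Step 3: Evaluate root node
  1 AND 0 = 0

0


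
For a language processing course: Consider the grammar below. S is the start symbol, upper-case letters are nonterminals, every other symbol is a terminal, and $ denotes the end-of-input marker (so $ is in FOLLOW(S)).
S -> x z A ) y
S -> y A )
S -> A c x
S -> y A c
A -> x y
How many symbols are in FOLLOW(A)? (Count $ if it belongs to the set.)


S is the start symbol and does not occur in any rule body, so FOLLOW(S) = {$}.
Examining every occurrence of A in a rule body:
  S -> x z A ) y : A is followed by terminal ')' -> add ')'
  S -> y A ) : A is followed by terminal ')' -> add ')' (already in the set)
  S -> A c x : A is followed by terminal 'c' -> add 'c'
  S -> y A c : A is followed by terminal 'c' -> add 'c' (already in the set)
  A -> x y : A does not occur in the body -> contributes nothing
FOLLOW(A) = {), c}
Count: 2

2


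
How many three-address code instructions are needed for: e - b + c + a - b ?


Expression: e - b + c + a - b
Generating three-address code (respecting * over +/- precedence):
  Instruction 1: t1 = e - b
  Instruction 2: t2 = t1 + c
  Instruction 3: t3 = t2 + a
  Instruction 4: t4 = t3 - b
Total instructions: 4

4


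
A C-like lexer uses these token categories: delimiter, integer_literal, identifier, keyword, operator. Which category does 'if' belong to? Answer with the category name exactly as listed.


Token: 'if'
Checking categories:
  identifier: no
  integer_literal: no
  operator: no
  keyword: YES
  delimiter: no
Category: keyword

keyword


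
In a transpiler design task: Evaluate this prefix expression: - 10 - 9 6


Parsing prefix expression: - 10 - 9 6
Step 1: Innermost operation '- 9 6'
  9 - 6 = 3
Step 2: Outer operation '- 10 [3]'
  10 - 3 = 7

7


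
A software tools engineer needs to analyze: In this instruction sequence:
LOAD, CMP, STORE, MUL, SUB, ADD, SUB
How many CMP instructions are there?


Scanning instruction sequence for CMP:
  Position 1: LOAD
  Position 2: CMP <- MATCH
  Position 3: STORE
  Position 4: MUL
  Position 5: SUB
  Position 6: ADD
  Position 7: SUB
Matches at positions: [2]
Total CMP count: 1

1


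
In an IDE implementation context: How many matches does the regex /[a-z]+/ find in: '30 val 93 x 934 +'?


Pattern: /[a-z]+/ (identifiers)
Input: '30 val 93 x 934 +'
Scanning for matches:
  Match 1: 'val'
  Match 2: 'x'
Total matches: 2

2


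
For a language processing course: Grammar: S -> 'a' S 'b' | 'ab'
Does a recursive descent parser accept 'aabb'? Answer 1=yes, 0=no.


Grammar accepts strings of the form a^n b^n (n >= 1)
Word: 'aabb'
Counting: 2 a's and 2 b's
Check: 2 == 2? Yes
Derivation (S -> aSb applied 1 time(s), then S -> ab): S => aSb => aabb
Accepted

1


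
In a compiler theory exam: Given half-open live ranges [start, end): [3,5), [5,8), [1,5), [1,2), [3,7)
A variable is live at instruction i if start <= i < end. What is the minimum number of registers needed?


Live ranges:
  Var0: [3, 5)
  Var1: [5, 8)
  Var2: [1, 5)
  Var3: [1, 2)
  Var4: [3, 7)
Sweep-line events (position, delta, active):
  pos=1 start -> active=1
  pos=1 start -> active=2
  pos=2 end -> active=1
  pos=3 start -> active=2
  pos=3 start -> active=3
  pos=5 end -> active=2
  pos=5 end -> active=1
  pos=5 start -> active=2
  pos=7 end -> active=1
  pos=8 end -> active=0
Maximum simultaneous active: 3
Minimum registers needed: 3

3


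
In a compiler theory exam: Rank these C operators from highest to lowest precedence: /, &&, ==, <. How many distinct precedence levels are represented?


Looking up precedence for each operator:
  / -> precedence 6
  && -> precedence 2
  == -> precedence 3
  < -> precedence 4
Sorted highest to lowest: /, <, ==, &&
Distinct precedence values: [6, 4, 3, 2]
Number of distinct levels: 4

4


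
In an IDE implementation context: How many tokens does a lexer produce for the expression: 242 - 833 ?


Scanning '242 - 833'
Token 1: '242' -> integer_literal
Token 2: '-' -> operator
Token 3: '833' -> integer_literal
Total tokens: 3

3


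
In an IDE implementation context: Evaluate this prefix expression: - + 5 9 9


Parsing prefix expression: - + 5 9 9
Step 1: Innermost operation '+ 5 9'
  5 + 9 = 14
Step 2: Outer operation '- [14] 9'
  14 - 9 = 5

5


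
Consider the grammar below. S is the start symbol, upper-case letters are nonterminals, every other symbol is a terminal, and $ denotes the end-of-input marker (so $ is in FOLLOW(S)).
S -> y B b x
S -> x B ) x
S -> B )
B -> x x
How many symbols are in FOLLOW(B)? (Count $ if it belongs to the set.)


S is the start symbol and does not occur in any rule body, so FOLLOW(S) = {$}.
Examining every occurrence of B in a rule body:
  S -> y B b x : B is followed by terminal 'b' -> add 'b'
  S -> x B ) x : B is followed by terminal ')' -> add ')'
  S -> B ) : B is followed by terminal ')' -> add ')' (already in the set)
  B -> x x : B does not occur in the body -> contributes nothing
FOLLOW(B) = {), b}
Count: 2

2


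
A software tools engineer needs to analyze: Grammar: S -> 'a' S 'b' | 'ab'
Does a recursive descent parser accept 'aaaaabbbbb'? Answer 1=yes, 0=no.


Grammar accepts strings of the form a^n b^n (n >= 1)
Word: 'aaaaabbbbb'
Counting: 5 a's and 5 b's
Check: 5 == 5? Yes
Derivation (S -> aSb applied 4 time(s), then S -> ab): S => aSb => aaSbb => aaaSbbb => aaaaSbbbb => aaaaabbbbb
Accepted

1


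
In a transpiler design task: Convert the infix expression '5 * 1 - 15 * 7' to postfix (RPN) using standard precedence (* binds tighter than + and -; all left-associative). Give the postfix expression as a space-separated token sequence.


Applying the shunting-yard algorithm:
  Operand 5 -> output
  Push '*' onto operator stack -> op-stack: [*]
  Operand 1 -> output
  See '-' (prec 1); top '*' (prec 2) >= it -> pop '*' to output
  Push '-' onto operator stack -> op-stack: [-]
  Operand 15 -> output
  Push '*' onto operator stack -> op-stack: [-, *]
  Operand 7 -> output
  End of input: pop '*' to output
  End of input: pop '-' to output
Postfix result: 5 1 * 15 7 * -

5 1 * 15 7 * -


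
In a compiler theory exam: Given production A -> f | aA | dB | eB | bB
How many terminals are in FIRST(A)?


Production: A -> f | aA | dB | eB | bB
Examining each alternative for leading terminals:
  A -> f : first terminal = 'f'
  A -> aA : first terminal = 'a'
  A -> dB : first terminal = 'd'
  A -> eB : first terminal = 'e'
  A -> bB : first terminal = 'b'
FIRST(A) = {a, b, d, e, f}
Count: 5

5


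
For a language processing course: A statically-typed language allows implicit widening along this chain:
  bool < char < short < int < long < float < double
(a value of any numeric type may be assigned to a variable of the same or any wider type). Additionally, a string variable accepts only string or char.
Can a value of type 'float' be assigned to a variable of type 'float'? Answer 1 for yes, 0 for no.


Target variable type: float
Source value type: float
Numeric ranks: float=5, float=5
Widening allowed iff rank(source) <= rank(target): 5 <= 5? Yes
Result: 1

1


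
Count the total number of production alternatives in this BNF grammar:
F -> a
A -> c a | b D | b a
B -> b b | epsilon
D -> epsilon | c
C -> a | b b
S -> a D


Counting alternatives per rule:
  F: 1 alternative(s)
  A: 3 alternative(s)
  B: 2 alternative(s)
  D: 2 alternative(s)
  C: 2 alternative(s)
  S: 1 alternative(s)
Sum: 1 + 3 + 2 + 2 + 2 + 1 = 11

11


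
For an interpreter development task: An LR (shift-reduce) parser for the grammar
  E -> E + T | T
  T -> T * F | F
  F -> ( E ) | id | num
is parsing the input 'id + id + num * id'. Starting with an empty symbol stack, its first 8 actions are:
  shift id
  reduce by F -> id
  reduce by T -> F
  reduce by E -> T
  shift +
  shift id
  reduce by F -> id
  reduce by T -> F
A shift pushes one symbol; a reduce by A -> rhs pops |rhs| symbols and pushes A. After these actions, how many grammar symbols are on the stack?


Tracking the symbol stack through each action:
  Action 1: shift 'id' : push -> stack = [id] (size 1)
  Action 2: reduce by F -> id : pop 1, push F -> stack = [F] (size 1)
  Action 3: reduce by T -> F : pop 1, push T -> stack = [T] (size 1)
  Action 4: reduce by E -> T : pop 1, push E -> stack = [E] (size 1)
  Action 5: shift '+' : push -> stack = [E, +] (size 2)
  Action 6: shift 'id' : push -> stack = [E, +, id] (size 3)
  Action 7: reduce by F -> id : pop 1, push F -> stack = [E, +, F] (size 3)
  Action 8: reduce by T -> F : pop 1, push T -> stack = [E, +, T] (size 3)
Final stack size: 3

3


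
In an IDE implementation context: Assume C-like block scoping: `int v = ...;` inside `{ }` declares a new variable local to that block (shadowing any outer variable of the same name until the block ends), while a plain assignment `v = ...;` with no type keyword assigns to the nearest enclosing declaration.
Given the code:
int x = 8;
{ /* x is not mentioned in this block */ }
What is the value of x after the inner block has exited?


Analyzing scoping rules:
Outer scope: declares x = 8
Inner block: x is neither redeclared nor assigned -> unchanged
After the block -> 8
Result: 8

8


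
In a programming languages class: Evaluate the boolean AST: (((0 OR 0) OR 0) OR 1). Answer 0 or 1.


Step 1: Evaluate inner node
  0 OR 0 = 0
Step 2: Evaluate next node
  0 OR 0 = 0
Step 3: Evaluate root node
  0 OR 1 = 1

1


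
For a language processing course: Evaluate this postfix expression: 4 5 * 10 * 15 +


Processing tokens left to right:
Push 4, Push 5
Pop 4 and 5, compute 4 * 5 = 20, push 20
Push 10
Pop 20 and 10, compute 20 * 10 = 200, push 200
Push 15
Pop 200 and 15, compute 200 + 15 = 215, push 215
Stack result: 215

215


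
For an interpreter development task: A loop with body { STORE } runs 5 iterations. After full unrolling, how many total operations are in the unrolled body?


Loop body operations: STORE (1 op per iteration)
Unrolling 5 iterations:
  Iteration 1: STORE (1 ops)
  Iteration 2: STORE (1 ops)
  Iteration 3: STORE (1 ops)
  Iteration 4: STORE (1 ops)
  Iteration 5: STORE (1 ops)
Total: 5 iterations * 1 ops/iter = 5 operations

5


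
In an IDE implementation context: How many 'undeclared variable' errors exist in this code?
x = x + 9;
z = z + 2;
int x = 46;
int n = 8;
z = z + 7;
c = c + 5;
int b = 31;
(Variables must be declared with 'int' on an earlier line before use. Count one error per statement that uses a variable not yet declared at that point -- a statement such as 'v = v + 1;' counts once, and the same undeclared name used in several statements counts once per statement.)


Scanning code line by line:
  Line 1: use 'x' -> ERROR (undeclared)
  Line 2: use 'z' -> ERROR (undeclared)
  Line 3: declare 'x' -> declared = ['x']
  Line 4: declare 'n' -> declared = ['n', 'x']
  Line 5: use 'z' -> ERROR (undeclared)
  Line 6: use 'c' -> ERROR (undeclared)
  Line 7: declare 'b' -> declared = ['b', 'n', 'x']
Total undeclared variable errors: 4

4


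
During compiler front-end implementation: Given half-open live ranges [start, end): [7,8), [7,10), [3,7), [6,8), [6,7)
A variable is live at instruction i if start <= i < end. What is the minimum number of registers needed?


Live ranges:
  Var0: [7, 8)
  Var1: [7, 10)
  Var2: [3, 7)
  Var3: [6, 8)
  Var4: [6, 7)
Sweep-line events (position, delta, active):
  pos=3 start -> active=1
  pos=6 start -> active=2
  pos=6 start -> active=3
  pos=7 end -> active=2
  pos=7 end -> active=1
  pos=7 start -> active=2
  pos=7 start -> active=3
  pos=8 end -> active=2
  pos=8 end -> active=1
  pos=10 end -> active=0
Maximum simultaneous active: 3
Minimum registers needed: 3

3


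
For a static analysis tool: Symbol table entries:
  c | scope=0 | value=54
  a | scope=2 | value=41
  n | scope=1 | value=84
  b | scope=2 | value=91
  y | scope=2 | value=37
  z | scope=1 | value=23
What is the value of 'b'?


Searching symbol table for 'b':
  c | scope=0 | value=54
  a | scope=2 | value=41
  n | scope=1 | value=84
  b | scope=2 | value=91 <- MATCH
  y | scope=2 | value=37
  z | scope=1 | value=23
Found 'b' at scope 2 with value 91

91


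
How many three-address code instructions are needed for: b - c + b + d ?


Expression: b - c + b + d
Generating three-address code (respecting * over +/- precedence):
  Instruction 1: t1 = b - c
  Instruction 2: t2 = t1 + b
  Instruction 3: t3 = t2 + d
Total instructions: 3

3


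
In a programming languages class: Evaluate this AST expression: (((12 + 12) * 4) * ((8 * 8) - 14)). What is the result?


Expression: (((12 + 12) * 4) * ((8 * 8) - 14))
Evaluating step by step:
  12 + 12 = 24
  24 * 4 = 96
  8 * 8 = 64
  64 - 14 = 50
  96 * 50 = 4800
Result: 4800

4800


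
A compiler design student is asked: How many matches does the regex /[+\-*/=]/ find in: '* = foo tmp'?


Pattern: /[+\-*/=]/ (operators)
Input: '* = foo tmp'
Scanning for matches:
  Match 1: '*'
  Match 2: '='
Total matches: 2

2


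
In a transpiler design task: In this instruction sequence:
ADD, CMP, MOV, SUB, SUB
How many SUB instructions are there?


Scanning instruction sequence for SUB:
  Position 1: ADD
  Position 2: CMP
  Position 3: MOV
  Position 4: SUB <- MATCH
  Position 5: SUB <- MATCH
Matches at positions: [4, 5]
Total SUB count: 2

2


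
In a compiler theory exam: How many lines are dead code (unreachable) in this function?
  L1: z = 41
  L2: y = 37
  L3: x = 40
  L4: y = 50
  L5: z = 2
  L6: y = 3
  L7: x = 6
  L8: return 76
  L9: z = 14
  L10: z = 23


Analyzing control flow:
  L1: reachable (before return)
  L2: reachable (before return)
  L3: reachable (before return)
  L4: reachable (before return)
  L5: reachable (before return)
  L6: reachable (before return)
  L7: reachable (before return)
  L8: reachable (return statement)
  L9: DEAD (after return at L8)
  L10: DEAD (after return at L8)
Return at L8, total lines = 10
Dead lines: L9 through L10
Count: 2

2


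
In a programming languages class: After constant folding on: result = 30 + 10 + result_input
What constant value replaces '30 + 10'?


Identifying constant sub-expression:
  Original: result = 30 + 10 + result_input
  30 and 10 are both compile-time constants
  Evaluating: 30 + 10 = 40
  After folding: result = 40 + result_input

40


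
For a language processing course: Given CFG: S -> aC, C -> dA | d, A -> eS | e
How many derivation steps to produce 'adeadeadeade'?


Grammar: S -> aC, C -> dA | d, A -> eS | e
Deriving 'adeadeadeade':
Step 1: S -> aC => aC
Step 2: C -> dA => adA
Step 3: A -> eS => adeS
Step 4: S -> aC => adeaC
Step 5: C -> dA => adeadA
Step 6: A -> eS => adeadeS
Step 7: S -> aC => adeadeaC
Step 8: C -> dA => adeadeadA
Step 9: A -> eS => adeadeadeS
Step 10: S -> aC => adeadeadeaC
Step 11: C -> dA => adeadeadeadA
Step 12: A -> e => adeadeadeade
Total derivation steps: 12

12


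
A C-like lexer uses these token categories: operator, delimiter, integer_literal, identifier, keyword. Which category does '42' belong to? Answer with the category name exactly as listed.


Token: '42'
Checking categories:
  identifier: no
  integer_literal: YES
  operator: no
  keyword: no
  delimiter: no
Category: integer_literal

integer_literal


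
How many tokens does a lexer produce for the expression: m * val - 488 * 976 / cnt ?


Scanning 'm * val - 488 * 976 / cnt'
Token 1: 'm' -> identifier
Token 2: '*' -> operator
Token 3: 'val' -> identifier
Token 4: '-' -> operator
Token 5: '488' -> integer_literal
Token 6: '*' -> operator
Token 7: '976' -> integer_literal
Token 8: '/' -> operator
Token 9: 'cnt' -> identifier
Total tokens: 9

9


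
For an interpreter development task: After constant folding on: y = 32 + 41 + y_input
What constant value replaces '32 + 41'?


Identifying constant sub-expression:
  Original: y = 32 + 41 + y_input
  32 and 41 are both compile-time constants
  Evaluating: 32 + 41 = 73
  After folding: y = 73 + y_input

73


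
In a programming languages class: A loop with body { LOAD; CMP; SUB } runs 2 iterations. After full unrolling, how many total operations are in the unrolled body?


Loop body operations: LOAD, CMP, SUB (3 ops per iteration)
Unrolling 2 iterations:
  Iteration 1: LOAD, CMP, SUB (3 ops)
  Iteration 2: LOAD, CMP, SUB (3 ops)
Total: 2 iterations * 3 ops/iter = 6 operations

6


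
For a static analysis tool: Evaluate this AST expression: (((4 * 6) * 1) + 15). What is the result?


Expression: (((4 * 6) * 1) + 15)
Evaluating step by step:
  4 * 6 = 24
  24 * 1 = 24
  24 + 15 = 39
Result: 39

39


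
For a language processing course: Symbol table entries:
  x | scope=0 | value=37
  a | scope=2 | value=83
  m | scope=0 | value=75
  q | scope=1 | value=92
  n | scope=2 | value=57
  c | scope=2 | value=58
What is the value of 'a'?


Searching symbol table for 'a':
  x | scope=0 | value=37
  a | scope=2 | value=83 <- MATCH
  m | scope=0 | value=75
  q | scope=1 | value=92
  n | scope=2 | value=57
  c | scope=2 | value=58
Found 'a' at scope 2 with value 83

83


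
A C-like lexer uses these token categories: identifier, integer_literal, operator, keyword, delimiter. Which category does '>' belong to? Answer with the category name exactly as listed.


Token: '>'
Checking categories:
  identifier: no
  integer_literal: no
  operator: YES
  keyword: no
  delimiter: no
Category: operator

operator


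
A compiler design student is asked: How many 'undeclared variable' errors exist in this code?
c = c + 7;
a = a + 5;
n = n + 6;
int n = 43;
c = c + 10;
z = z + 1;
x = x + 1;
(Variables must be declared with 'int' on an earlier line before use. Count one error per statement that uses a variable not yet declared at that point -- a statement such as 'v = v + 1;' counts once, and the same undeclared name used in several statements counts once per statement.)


Scanning code line by line:
  Line 1: use 'c' -> ERROR (undeclared)
  Line 2: use 'a' -> ERROR (undeclared)
  Line 3: use 'n' -> ERROR (undeclared)
  Line 4: declare 'n' -> declared = ['n']
  Line 5: use 'c' -> ERROR (undeclared)
  Line 6: use 'z' -> ERROR (undeclared)
  Line 7: use 'x' -> ERROR (undeclared)
Total undeclared variable errors: 6

6


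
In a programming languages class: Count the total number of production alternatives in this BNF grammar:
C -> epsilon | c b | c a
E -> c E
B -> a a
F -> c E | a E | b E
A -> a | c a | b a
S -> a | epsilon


Counting alternatives per rule:
  C: 3 alternative(s)
  E: 1 alternative(s)
  B: 1 alternative(s)
  F: 3 alternative(s)
  A: 3 alternative(s)
  S: 2 alternative(s)
Sum: 3 + 1 + 1 + 3 + 3 + 2 = 13

13


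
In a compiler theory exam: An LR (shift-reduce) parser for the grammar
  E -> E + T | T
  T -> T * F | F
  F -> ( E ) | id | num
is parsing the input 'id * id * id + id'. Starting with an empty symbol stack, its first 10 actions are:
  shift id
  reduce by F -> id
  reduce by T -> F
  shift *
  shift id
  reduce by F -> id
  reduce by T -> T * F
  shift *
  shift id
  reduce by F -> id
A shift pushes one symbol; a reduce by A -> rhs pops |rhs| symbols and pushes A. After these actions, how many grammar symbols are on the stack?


Tracking the symbol stack through each action:
  Action 1: shift 'id' : push -> stack = [id] (size 1)
  Action 2: reduce by F -> id : pop 1, push F -> stack = [F] (size 1)
  Action 3: reduce by T -> F : pop 1, push T -> stack = [T] (size 1)
  Action 4: shift '*' : push -> stack = [T, *] (size 2)
  Action 5: shift 'id' : push -> stack = [T, *, id] (size 3)
  Action 6: reduce by F -> id : pop 1, push F -> stack = [T, *, F] (size 3)
  Action 7: reduce by T -> T * F : pop 3, push T -> stack = [T] (size 1)
  Action 8: shift '*' : push -> stack = [T, *] (size 2)
  Action 9: shift 'id' : push -> stack = [T, *, id] (size 3)
  Action 10: reduce by F -> id : pop 1, push F -> stack = [T, *, F] (size 3)
Final stack size: 3

3


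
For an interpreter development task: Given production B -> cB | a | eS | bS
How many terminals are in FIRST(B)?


Production: B -> cB | a | eS | bS
Examining each alternative for leading terminals:
  B -> cB : first terminal = 'c'
  B -> a : first terminal = 'a'
  B -> eS : first terminal = 'e'
  B -> bS : first terminal = 'b'
FIRST(B) = {a, b, c, e}
Count: 4

4


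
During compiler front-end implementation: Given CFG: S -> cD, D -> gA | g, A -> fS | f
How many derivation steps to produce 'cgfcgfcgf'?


Grammar: S -> cD, D -> gA | g, A -> fS | f
Deriving 'cgfcgfcgf':
Step 1: S -> cD => cD
Step 2: D -> gA => cgA
Step 3: A -> fS => cgfS
Step 4: S -> cD => cgfcD
Step 5: D -> gA => cgfcgA
Step 6: A -> fS => cgfcgfS
Step 7: S -> cD => cgfcgfcD
Step 8: D -> gA => cgfcgfcgA
Step 9: A -> f => cgfcgfcgf
Total derivation steps: 9

9


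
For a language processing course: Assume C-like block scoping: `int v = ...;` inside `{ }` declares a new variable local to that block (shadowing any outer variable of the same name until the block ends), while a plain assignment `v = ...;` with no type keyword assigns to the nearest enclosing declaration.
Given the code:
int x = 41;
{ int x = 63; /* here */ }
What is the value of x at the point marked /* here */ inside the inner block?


Analyzing scoping rules:
Outer scope: declares x = 41
Inner block: 'int x = 63;' declares a NEW x that shadows the outer one
Inside the block the inner declaration is in scope -> 63
Result: 63

63


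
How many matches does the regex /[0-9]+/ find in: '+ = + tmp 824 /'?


Pattern: /[0-9]+/ (int literals)
Input: '+ = + tmp 824 /'
Scanning for matches:
  Match 1: '824'
Total matches: 1

1


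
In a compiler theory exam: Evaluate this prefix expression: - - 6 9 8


Parsing prefix expression: - - 6 9 8
Step 1: Innermost operation '- 6 9'
  6 - 9 = -3
Step 2: Outer operation '- [-3] 8'
  -3 - 8 = -11

-11


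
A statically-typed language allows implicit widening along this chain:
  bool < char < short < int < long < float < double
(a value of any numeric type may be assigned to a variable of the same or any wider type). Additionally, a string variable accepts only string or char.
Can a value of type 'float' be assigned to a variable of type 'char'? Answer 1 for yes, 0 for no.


Target variable type: char
Source value type: float
Numeric ranks: float=5, char=1
Widening allowed iff rank(source) <= rank(target): 5 <= 1? No
Result: 0

0


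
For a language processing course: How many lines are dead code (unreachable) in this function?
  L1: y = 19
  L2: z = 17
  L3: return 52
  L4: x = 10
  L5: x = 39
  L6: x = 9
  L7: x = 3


Analyzing control flow:
  L1: reachable (before return)
  L2: reachable (before return)
  L3: reachable (return statement)
  L4: DEAD (after return at L3)
  L5: DEAD (after return at L3)
  L6: DEAD (after return at L3)
  L7: DEAD (after return at L3)
Return at L3, total lines = 7
Dead lines: L4 through L7
Count: 4

4


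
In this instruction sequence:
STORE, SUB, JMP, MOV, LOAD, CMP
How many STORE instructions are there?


Scanning instruction sequence for STORE:
  Position 1: STORE <- MATCH
  Position 2: SUB
  Position 3: JMP
  Position 4: MOV
  Position 5: LOAD
  Position 6: CMP
Matches at positions: [1]
Total STORE count: 1

1


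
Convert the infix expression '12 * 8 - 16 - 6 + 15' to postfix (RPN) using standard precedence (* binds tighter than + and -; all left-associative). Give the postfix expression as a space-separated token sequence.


Applying the shunting-yard algorithm:
  Operand 12 -> output
  Push '*' onto operator stack -> op-stack: [*]
  Operand 8 -> output
  See '-' (prec 1); top '*' (prec 2) >= it -> pop '*' to output
  Push '-' onto operator stack -> op-stack: [-]
  Operand 16 -> output
  See '-' (prec 1); top '-' (prec 1) >= it -> pop '-' to output
  Push '-' onto operator stack -> op-stack: [-]
  Operand 6 -> output
  See '+' (prec 1); top '-' (prec 1) >= it -> pop '-' to output
  Push '+' onto operator stack -> op-stack: [+]
  Operand 15 -> output
  End of input: pop '+' to output
Postfix result: 12 8 * 16 - 6 - 15 +

12 8 * 16 - 6 - 15 +


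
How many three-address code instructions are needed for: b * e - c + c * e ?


Expression: b * e - c + c * e
Generating three-address code (respecting * over +/- precedence):
  Instruction 1: t1 = b * e
  Instruction 2: t2 = c * e
  Instruction 3: t3 = t1 - c
  Instruction 4: t4 = t3 + t2
Total instructions: 4

4


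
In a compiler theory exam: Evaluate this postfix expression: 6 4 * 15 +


Processing tokens left to right:
Push 6, Push 4
Pop 6 and 4, compute 6 * 4 = 24, push 24
Push 15
Pop 24 and 15, compute 24 + 15 = 39, push 39
Stack result: 39

39


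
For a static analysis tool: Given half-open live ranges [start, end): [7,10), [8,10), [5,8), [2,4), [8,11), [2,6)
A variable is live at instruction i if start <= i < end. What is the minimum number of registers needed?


Live ranges:
  Var0: [7, 10)
  Var1: [8, 10)
  Var2: [5, 8)
  Var3: [2, 4)
  Var4: [8, 11)
  Var5: [2, 6)
Sweep-line events (position, delta, active):
  pos=2 start -> active=1
  pos=2 start -> active=2
  pos=4 end -> active=1
  pos=5 start -> active=2
  pos=6 end -> active=1
  pos=7 start -> active=2
  pos=8 end -> active=1
  pos=8 start -> active=2
  pos=8 start -> active=3
  pos=10 end -> active=2
  pos=10 end -> active=1
  pos=11 end -> active=0
Maximum simultaneous active: 3
Minimum registers needed: 3

3


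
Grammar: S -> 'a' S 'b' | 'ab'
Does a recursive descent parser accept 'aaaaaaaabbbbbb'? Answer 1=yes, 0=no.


Grammar accepts strings of the form a^n b^n (n >= 1)
Word: 'aaaaaaaabbbbbb'
Counting: 8 a's and 6 b's
Check: 8 == 6? No
Mismatch: a-count != b-count
Rejected

0


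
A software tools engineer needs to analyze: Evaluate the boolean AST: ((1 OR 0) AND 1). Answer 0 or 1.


Step 1: Evaluate inner node
  1 OR 0 = 1
Step 2: Evaluate root node
  1 AND 1 = 1

1


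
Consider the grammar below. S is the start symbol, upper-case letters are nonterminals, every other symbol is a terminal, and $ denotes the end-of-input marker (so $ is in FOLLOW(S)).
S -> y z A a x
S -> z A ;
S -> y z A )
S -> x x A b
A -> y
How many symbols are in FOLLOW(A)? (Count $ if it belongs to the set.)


S is the start symbol and does not occur in any rule body, so FOLLOW(S) = {$}.
Examining every occurrence of A in a rule body:
  S -> y z A a x : A is followed by terminal 'a' -> add 'a'
  S -> z A ; : A is followed by terminal ';' -> add ';'
  S -> y z A ) : A is followed by terminal ')' -> add ')'
  S -> x x A b : A is followed by terminal 'b' -> add 'b'
  A -> y : A does not occur in the body -> contributes nothing
FOLLOW(A) = {), ;, a, b}
Count: 4

4


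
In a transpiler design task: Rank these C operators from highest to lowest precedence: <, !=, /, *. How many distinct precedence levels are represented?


Looking up precedence for each operator:
  < -> precedence 4
  != -> precedence 3
  / -> precedence 6
  * -> precedence 6
Sorted highest to lowest: /, *, <, !=
Distinct precedence values: [6, 4, 3]
Number of distinct levels: 3

3


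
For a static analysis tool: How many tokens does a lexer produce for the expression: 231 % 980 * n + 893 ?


Scanning '231 % 980 * n + 893'
Token 1: '231' -> integer_literal
Token 2: '%' -> operator
Token 3: '980' -> integer_literal
Token 4: '*' -> operator
Token 5: 'n' -> identifier
Token 6: '+' -> operator
Token 7: '893' -> integer_literal
Total tokens: 7

7


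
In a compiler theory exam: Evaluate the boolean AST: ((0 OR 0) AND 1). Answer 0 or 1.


Step 1: Evaluate inner node
  0 OR 0 = 0
Step 2: Evaluate root node
  0 AND 1 = 0

0


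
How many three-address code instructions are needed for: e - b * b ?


Expression: e - b * b
Generating three-address code (respecting * over +/- precedence):
  Instruction 1: t1 = b * b
  Instruction 2: t2 = e - t1
Total instructions: 2

2


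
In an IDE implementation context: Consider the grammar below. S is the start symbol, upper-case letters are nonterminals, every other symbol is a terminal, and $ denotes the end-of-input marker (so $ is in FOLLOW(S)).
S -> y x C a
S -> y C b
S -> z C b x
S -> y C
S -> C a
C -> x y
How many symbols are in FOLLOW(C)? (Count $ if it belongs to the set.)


S is the start symbol and does not occur in any rule body, so FOLLOW(S) = {$}.
Examining every occurrence of C in a rule body:
  S -> y x C a : C is followed by terminal 'a' -> add 'a'
  S -> y C b : C is followed by terminal 'b' -> add 'b'
  S -> z C b x : C is followed by terminal 'b' -> add 'b' (already in the set)
  S -> y C : C is at the right end -> add FOLLOW(S) = {$}
  S -> C a : C is followed by terminal 'a' -> add 'a' (already in the set)
  C -> x y : C does not occur in the body -> contributes nothing
FOLLOW(C) = {a, b, $}
Count: 3

3


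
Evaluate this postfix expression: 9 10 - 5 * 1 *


Processing tokens left to right:
Push 9, Push 10
Pop 9 and 10, compute 9 - 10 = -1, push -1
Push 5
Pop -1 and 5, compute -1 * 5 = -5, push -5
Push 1
Pop -5 and 1, compute -5 * 1 = -5, push -5
Stack result: -5

-5


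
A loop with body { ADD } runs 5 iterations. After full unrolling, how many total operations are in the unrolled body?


Loop body operations: ADD (1 op per iteration)
Unrolling 5 iterations:
  Iteration 1: ADD (1 ops)
  Iteration 2: ADD (1 ops)
  Iteration 3: ADD (1 ops)
  Iteration 4: ADD (1 ops)
  Iteration 5: ADD (1 ops)
Total: 5 iterations * 1 ops/iter = 5 operations

5


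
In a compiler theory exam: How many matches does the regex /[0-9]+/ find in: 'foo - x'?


Pattern: /[0-9]+/ (int literals)
Input: 'foo - x'
Scanning for matches:
Total matches: 0

0


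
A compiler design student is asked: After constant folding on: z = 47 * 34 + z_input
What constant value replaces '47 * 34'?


Identifying constant sub-expression:
  Original: z = 47 * 34 + z_input
  47 and 34 are both compile-time constants
  Evaluating: 47 * 34 = 1598
  After folding: z = 1598 + z_input

1598


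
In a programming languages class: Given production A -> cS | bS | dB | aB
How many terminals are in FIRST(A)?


Production: A -> cS | bS | dB | aB
Examining each alternative for leading terminals:
  A -> cS : first terminal = 'c'
  A -> bS : first terminal = 'b'
  A -> dB : first terminal = 'd'
  A -> aB : first terminal = 'a'
FIRST(A) = {a, b, c, d}
Count: 4

4


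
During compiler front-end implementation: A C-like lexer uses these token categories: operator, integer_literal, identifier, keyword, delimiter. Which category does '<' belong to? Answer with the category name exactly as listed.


Token: '<'
Checking categories:
  identifier: no
  integer_literal: no
  operator: YES
  keyword: no
  delimiter: no
Category: operator

operator


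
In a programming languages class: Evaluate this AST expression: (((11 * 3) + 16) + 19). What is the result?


Expression: (((11 * 3) + 16) + 19)
Evaluating step by step:
  11 * 3 = 33
  33 + 16 = 49
  49 + 19 = 68
Result: 68

68


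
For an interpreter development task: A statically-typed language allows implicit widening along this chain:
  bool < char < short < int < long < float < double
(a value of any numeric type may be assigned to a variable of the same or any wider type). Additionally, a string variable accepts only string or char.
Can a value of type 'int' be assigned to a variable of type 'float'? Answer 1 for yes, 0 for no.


Target variable type: float
Source value type: int
Numeric ranks: int=3, float=5
Widening allowed iff rank(source) <= rank(target): 3 <= 5? Yes
Result: 1

1


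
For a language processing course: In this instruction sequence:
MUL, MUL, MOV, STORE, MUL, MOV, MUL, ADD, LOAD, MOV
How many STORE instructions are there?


Scanning instruction sequence for STORE:
  Position 1: MUL
  Position 2: MUL
  Position 3: MOV
  Position 4: STORE <- MATCH
  Position 5: MUL
  Position 6: MOV
  Position 7: MUL
  Position 8: ADD
  Position 9: LOAD
  Position 10: MOV
Matches at positions: [4]
Total STORE count: 1

1


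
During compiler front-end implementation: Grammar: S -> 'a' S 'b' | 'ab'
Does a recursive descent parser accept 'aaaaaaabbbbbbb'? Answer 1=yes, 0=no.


Grammar accepts strings of the form a^n b^n (n >= 1)
Word: 'aaaaaaabbbbbbb'
Counting: 7 a's and 7 b's
Check: 7 == 7? Yes
Derivation (S -> aSb applied 6 time(s), then S -> ab): S => aSb => aaSbb => aaaSbbb => aaaaSbbbb => aaaaaSbbbbb => aaaaaaSbbbbbb => aaaaaaabbbbbbb
Accepted

1


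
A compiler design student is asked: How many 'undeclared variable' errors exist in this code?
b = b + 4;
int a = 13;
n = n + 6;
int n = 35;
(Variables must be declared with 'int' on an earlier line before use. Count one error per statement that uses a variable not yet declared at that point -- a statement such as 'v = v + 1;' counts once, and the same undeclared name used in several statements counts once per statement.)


Scanning code line by line:
  Line 1: use 'b' -> ERROR (undeclared)
  Line 2: declare 'a' -> declared = ['a']
  Line 3: use 'n' -> ERROR (undeclared)
  Line 4: declare 'n' -> declared = ['a', 'n']
Total undeclared variable errors: 2

2


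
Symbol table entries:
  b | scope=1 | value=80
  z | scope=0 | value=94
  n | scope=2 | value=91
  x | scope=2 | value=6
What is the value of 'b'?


Searching symbol table for 'b':
  b | scope=1 | value=80 <- MATCH
  z | scope=0 | value=94
  n | scope=2 | value=91
  x | scope=2 | value=6
Found 'b' at scope 1 with value 80

80


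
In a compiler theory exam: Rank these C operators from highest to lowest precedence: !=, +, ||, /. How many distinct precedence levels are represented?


Looking up precedence for each operator:
  != -> precedence 3
  + -> precedence 5
  || -> precedence 1
  / -> precedence 6
Sorted highest to lowest: /, +, !=, ||
Distinct precedence values: [6, 5, 3, 1]
Number of distinct levels: 4

4


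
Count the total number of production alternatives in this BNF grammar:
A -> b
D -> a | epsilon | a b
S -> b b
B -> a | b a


Counting alternatives per rule:
  A: 1 alternative(s)
  D: 3 alternative(s)
  S: 1 alternative(s)
  B: 2 alternative(s)
Sum: 1 + 3 + 1 + 2 = 7

7
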